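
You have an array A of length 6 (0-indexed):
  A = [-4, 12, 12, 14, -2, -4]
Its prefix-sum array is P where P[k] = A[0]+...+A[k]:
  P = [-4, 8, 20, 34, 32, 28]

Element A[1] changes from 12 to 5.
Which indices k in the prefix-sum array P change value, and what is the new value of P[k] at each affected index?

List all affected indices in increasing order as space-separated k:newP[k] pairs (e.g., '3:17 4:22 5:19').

P[k] = A[0] + ... + A[k]
P[k] includes A[1] iff k >= 1
Affected indices: 1, 2, ..., 5; delta = -7
  P[1]: 8 + -7 = 1
  P[2]: 20 + -7 = 13
  P[3]: 34 + -7 = 27
  P[4]: 32 + -7 = 25
  P[5]: 28 + -7 = 21

Answer: 1:1 2:13 3:27 4:25 5:21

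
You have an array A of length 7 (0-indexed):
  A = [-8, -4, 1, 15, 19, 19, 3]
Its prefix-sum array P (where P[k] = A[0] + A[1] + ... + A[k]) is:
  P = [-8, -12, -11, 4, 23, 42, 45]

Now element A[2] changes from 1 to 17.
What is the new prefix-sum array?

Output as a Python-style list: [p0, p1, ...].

Change: A[2] 1 -> 17, delta = 16
P[k] for k < 2: unchanged (A[2] not included)
P[k] for k >= 2: shift by delta = 16
  P[0] = -8 + 0 = -8
  P[1] = -12 + 0 = -12
  P[2] = -11 + 16 = 5
  P[3] = 4 + 16 = 20
  P[4] = 23 + 16 = 39
  P[5] = 42 + 16 = 58
  P[6] = 45 + 16 = 61

Answer: [-8, -12, 5, 20, 39, 58, 61]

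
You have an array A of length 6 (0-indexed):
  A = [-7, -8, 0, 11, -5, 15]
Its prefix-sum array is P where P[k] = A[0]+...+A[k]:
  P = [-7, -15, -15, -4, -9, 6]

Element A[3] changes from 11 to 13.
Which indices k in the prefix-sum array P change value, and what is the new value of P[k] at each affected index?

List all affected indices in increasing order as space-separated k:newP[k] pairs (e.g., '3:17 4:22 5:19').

P[k] = A[0] + ... + A[k]
P[k] includes A[3] iff k >= 3
Affected indices: 3, 4, ..., 5; delta = 2
  P[3]: -4 + 2 = -2
  P[4]: -9 + 2 = -7
  P[5]: 6 + 2 = 8

Answer: 3:-2 4:-7 5:8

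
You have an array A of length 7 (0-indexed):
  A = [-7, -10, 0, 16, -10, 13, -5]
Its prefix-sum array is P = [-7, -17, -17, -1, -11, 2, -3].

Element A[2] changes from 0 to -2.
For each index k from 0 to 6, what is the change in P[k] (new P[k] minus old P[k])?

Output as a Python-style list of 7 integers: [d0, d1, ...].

Element change: A[2] 0 -> -2, delta = -2
For k < 2: P[k] unchanged, delta_P[k] = 0
For k >= 2: P[k] shifts by exactly -2
Delta array: [0, 0, -2, -2, -2, -2, -2]

Answer: [0, 0, -2, -2, -2, -2, -2]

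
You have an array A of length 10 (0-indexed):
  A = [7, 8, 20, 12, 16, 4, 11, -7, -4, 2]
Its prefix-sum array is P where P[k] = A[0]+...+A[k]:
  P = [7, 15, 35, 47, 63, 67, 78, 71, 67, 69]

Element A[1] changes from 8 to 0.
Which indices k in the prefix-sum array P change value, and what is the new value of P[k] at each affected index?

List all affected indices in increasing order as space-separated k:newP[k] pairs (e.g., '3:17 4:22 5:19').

Answer: 1:7 2:27 3:39 4:55 5:59 6:70 7:63 8:59 9:61

Derivation:
P[k] = A[0] + ... + A[k]
P[k] includes A[1] iff k >= 1
Affected indices: 1, 2, ..., 9; delta = -8
  P[1]: 15 + -8 = 7
  P[2]: 35 + -8 = 27
  P[3]: 47 + -8 = 39
  P[4]: 63 + -8 = 55
  P[5]: 67 + -8 = 59
  P[6]: 78 + -8 = 70
  P[7]: 71 + -8 = 63
  P[8]: 67 + -8 = 59
  P[9]: 69 + -8 = 61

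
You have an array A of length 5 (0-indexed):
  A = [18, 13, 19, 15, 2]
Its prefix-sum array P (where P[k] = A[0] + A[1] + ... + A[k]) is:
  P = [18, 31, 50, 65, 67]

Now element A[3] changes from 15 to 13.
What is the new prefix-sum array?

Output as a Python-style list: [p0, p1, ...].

Answer: [18, 31, 50, 63, 65]

Derivation:
Change: A[3] 15 -> 13, delta = -2
P[k] for k < 3: unchanged (A[3] not included)
P[k] for k >= 3: shift by delta = -2
  P[0] = 18 + 0 = 18
  P[1] = 31 + 0 = 31
  P[2] = 50 + 0 = 50
  P[3] = 65 + -2 = 63
  P[4] = 67 + -2 = 65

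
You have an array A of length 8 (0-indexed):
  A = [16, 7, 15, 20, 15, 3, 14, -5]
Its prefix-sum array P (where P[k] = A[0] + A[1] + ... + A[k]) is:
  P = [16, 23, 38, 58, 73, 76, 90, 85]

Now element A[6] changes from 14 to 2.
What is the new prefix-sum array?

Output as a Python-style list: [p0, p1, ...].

Change: A[6] 14 -> 2, delta = -12
P[k] for k < 6: unchanged (A[6] not included)
P[k] for k >= 6: shift by delta = -12
  P[0] = 16 + 0 = 16
  P[1] = 23 + 0 = 23
  P[2] = 38 + 0 = 38
  P[3] = 58 + 0 = 58
  P[4] = 73 + 0 = 73
  P[5] = 76 + 0 = 76
  P[6] = 90 + -12 = 78
  P[7] = 85 + -12 = 73

Answer: [16, 23, 38, 58, 73, 76, 78, 73]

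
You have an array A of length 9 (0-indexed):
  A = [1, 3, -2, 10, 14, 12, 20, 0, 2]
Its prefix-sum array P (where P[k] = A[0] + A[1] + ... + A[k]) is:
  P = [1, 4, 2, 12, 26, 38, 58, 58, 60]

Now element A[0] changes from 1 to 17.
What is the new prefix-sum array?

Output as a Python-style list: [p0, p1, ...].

Change: A[0] 1 -> 17, delta = 16
P[k] for k < 0: unchanged (A[0] not included)
P[k] for k >= 0: shift by delta = 16
  P[0] = 1 + 16 = 17
  P[1] = 4 + 16 = 20
  P[2] = 2 + 16 = 18
  P[3] = 12 + 16 = 28
  P[4] = 26 + 16 = 42
  P[5] = 38 + 16 = 54
  P[6] = 58 + 16 = 74
  P[7] = 58 + 16 = 74
  P[8] = 60 + 16 = 76

Answer: [17, 20, 18, 28, 42, 54, 74, 74, 76]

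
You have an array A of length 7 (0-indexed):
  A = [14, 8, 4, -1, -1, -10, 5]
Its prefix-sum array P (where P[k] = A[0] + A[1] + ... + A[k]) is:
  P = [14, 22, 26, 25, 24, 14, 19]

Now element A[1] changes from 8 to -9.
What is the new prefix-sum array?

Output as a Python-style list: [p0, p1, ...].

Change: A[1] 8 -> -9, delta = -17
P[k] for k < 1: unchanged (A[1] not included)
P[k] for k >= 1: shift by delta = -17
  P[0] = 14 + 0 = 14
  P[1] = 22 + -17 = 5
  P[2] = 26 + -17 = 9
  P[3] = 25 + -17 = 8
  P[4] = 24 + -17 = 7
  P[5] = 14 + -17 = -3
  P[6] = 19 + -17 = 2

Answer: [14, 5, 9, 8, 7, -3, 2]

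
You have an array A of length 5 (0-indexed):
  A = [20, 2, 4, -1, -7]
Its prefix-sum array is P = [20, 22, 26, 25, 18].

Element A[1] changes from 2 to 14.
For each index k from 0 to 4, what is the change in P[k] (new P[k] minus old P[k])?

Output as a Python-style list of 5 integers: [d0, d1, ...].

Element change: A[1] 2 -> 14, delta = 12
For k < 1: P[k] unchanged, delta_P[k] = 0
For k >= 1: P[k] shifts by exactly 12
Delta array: [0, 12, 12, 12, 12]

Answer: [0, 12, 12, 12, 12]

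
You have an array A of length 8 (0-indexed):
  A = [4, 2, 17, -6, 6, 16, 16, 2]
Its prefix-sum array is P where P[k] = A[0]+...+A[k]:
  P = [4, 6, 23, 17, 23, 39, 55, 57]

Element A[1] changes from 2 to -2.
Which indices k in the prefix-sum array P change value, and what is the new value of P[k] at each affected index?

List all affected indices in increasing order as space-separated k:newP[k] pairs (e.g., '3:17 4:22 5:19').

Answer: 1:2 2:19 3:13 4:19 5:35 6:51 7:53

Derivation:
P[k] = A[0] + ... + A[k]
P[k] includes A[1] iff k >= 1
Affected indices: 1, 2, ..., 7; delta = -4
  P[1]: 6 + -4 = 2
  P[2]: 23 + -4 = 19
  P[3]: 17 + -4 = 13
  P[4]: 23 + -4 = 19
  P[5]: 39 + -4 = 35
  P[6]: 55 + -4 = 51
  P[7]: 57 + -4 = 53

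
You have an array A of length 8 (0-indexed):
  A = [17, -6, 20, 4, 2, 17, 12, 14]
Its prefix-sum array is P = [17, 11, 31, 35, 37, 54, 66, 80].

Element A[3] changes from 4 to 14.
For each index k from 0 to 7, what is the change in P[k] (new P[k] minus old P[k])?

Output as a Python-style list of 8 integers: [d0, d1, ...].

Answer: [0, 0, 0, 10, 10, 10, 10, 10]

Derivation:
Element change: A[3] 4 -> 14, delta = 10
For k < 3: P[k] unchanged, delta_P[k] = 0
For k >= 3: P[k] shifts by exactly 10
Delta array: [0, 0, 0, 10, 10, 10, 10, 10]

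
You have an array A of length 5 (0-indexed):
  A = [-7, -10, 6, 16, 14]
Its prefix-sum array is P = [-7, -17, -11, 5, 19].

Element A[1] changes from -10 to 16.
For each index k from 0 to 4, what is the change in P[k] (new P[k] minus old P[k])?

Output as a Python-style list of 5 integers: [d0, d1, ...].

Element change: A[1] -10 -> 16, delta = 26
For k < 1: P[k] unchanged, delta_P[k] = 0
For k >= 1: P[k] shifts by exactly 26
Delta array: [0, 26, 26, 26, 26]

Answer: [0, 26, 26, 26, 26]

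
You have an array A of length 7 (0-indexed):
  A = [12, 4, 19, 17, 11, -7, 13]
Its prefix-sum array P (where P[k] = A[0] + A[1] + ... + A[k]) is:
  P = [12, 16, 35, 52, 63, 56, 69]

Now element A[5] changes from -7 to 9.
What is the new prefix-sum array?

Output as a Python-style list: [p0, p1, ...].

Answer: [12, 16, 35, 52, 63, 72, 85]

Derivation:
Change: A[5] -7 -> 9, delta = 16
P[k] for k < 5: unchanged (A[5] not included)
P[k] for k >= 5: shift by delta = 16
  P[0] = 12 + 0 = 12
  P[1] = 16 + 0 = 16
  P[2] = 35 + 0 = 35
  P[3] = 52 + 0 = 52
  P[4] = 63 + 0 = 63
  P[5] = 56 + 16 = 72
  P[6] = 69 + 16 = 85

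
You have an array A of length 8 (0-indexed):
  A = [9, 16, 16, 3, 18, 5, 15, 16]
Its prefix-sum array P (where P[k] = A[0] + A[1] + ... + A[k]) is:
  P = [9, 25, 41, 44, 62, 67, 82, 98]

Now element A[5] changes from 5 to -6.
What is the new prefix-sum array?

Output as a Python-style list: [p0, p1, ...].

Answer: [9, 25, 41, 44, 62, 56, 71, 87]

Derivation:
Change: A[5] 5 -> -6, delta = -11
P[k] for k < 5: unchanged (A[5] not included)
P[k] for k >= 5: shift by delta = -11
  P[0] = 9 + 0 = 9
  P[1] = 25 + 0 = 25
  P[2] = 41 + 0 = 41
  P[3] = 44 + 0 = 44
  P[4] = 62 + 0 = 62
  P[5] = 67 + -11 = 56
  P[6] = 82 + -11 = 71
  P[7] = 98 + -11 = 87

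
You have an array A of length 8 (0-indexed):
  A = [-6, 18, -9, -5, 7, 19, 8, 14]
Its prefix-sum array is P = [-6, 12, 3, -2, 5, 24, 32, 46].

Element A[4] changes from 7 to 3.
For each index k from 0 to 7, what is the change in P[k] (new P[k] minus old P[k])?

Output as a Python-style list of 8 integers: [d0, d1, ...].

Element change: A[4] 7 -> 3, delta = -4
For k < 4: P[k] unchanged, delta_P[k] = 0
For k >= 4: P[k] shifts by exactly -4
Delta array: [0, 0, 0, 0, -4, -4, -4, -4]

Answer: [0, 0, 0, 0, -4, -4, -4, -4]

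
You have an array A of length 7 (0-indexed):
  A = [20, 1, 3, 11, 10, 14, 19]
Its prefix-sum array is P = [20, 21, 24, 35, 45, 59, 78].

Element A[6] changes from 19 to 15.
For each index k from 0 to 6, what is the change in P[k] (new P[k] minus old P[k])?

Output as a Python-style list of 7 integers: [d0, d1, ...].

Element change: A[6] 19 -> 15, delta = -4
For k < 6: P[k] unchanged, delta_P[k] = 0
For k >= 6: P[k] shifts by exactly -4
Delta array: [0, 0, 0, 0, 0, 0, -4]

Answer: [0, 0, 0, 0, 0, 0, -4]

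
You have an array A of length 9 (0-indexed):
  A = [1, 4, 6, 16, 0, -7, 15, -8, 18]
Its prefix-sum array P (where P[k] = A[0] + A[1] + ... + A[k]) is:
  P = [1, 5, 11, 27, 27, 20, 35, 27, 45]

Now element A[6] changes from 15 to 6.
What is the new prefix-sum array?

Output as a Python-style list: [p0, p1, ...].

Change: A[6] 15 -> 6, delta = -9
P[k] for k < 6: unchanged (A[6] not included)
P[k] for k >= 6: shift by delta = -9
  P[0] = 1 + 0 = 1
  P[1] = 5 + 0 = 5
  P[2] = 11 + 0 = 11
  P[3] = 27 + 0 = 27
  P[4] = 27 + 0 = 27
  P[5] = 20 + 0 = 20
  P[6] = 35 + -9 = 26
  P[7] = 27 + -9 = 18
  P[8] = 45 + -9 = 36

Answer: [1, 5, 11, 27, 27, 20, 26, 18, 36]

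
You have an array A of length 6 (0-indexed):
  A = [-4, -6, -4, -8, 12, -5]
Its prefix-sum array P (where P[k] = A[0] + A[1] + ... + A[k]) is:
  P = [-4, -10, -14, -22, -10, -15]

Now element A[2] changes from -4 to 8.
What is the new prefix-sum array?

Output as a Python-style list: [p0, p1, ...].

Change: A[2] -4 -> 8, delta = 12
P[k] for k < 2: unchanged (A[2] not included)
P[k] for k >= 2: shift by delta = 12
  P[0] = -4 + 0 = -4
  P[1] = -10 + 0 = -10
  P[2] = -14 + 12 = -2
  P[3] = -22 + 12 = -10
  P[4] = -10 + 12 = 2
  P[5] = -15 + 12 = -3

Answer: [-4, -10, -2, -10, 2, -3]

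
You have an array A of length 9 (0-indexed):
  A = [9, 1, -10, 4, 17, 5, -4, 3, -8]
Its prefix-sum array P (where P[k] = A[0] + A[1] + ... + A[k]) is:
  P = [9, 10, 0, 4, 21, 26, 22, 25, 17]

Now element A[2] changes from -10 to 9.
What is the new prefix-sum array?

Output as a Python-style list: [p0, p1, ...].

Answer: [9, 10, 19, 23, 40, 45, 41, 44, 36]

Derivation:
Change: A[2] -10 -> 9, delta = 19
P[k] for k < 2: unchanged (A[2] not included)
P[k] for k >= 2: shift by delta = 19
  P[0] = 9 + 0 = 9
  P[1] = 10 + 0 = 10
  P[2] = 0 + 19 = 19
  P[3] = 4 + 19 = 23
  P[4] = 21 + 19 = 40
  P[5] = 26 + 19 = 45
  P[6] = 22 + 19 = 41
  P[7] = 25 + 19 = 44
  P[8] = 17 + 19 = 36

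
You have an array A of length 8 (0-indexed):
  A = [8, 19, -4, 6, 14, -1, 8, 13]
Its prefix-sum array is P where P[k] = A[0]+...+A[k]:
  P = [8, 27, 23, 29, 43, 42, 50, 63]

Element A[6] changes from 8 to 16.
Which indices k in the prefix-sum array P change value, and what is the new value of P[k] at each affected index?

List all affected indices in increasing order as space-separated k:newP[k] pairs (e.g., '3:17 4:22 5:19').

P[k] = A[0] + ... + A[k]
P[k] includes A[6] iff k >= 6
Affected indices: 6, 7, ..., 7; delta = 8
  P[6]: 50 + 8 = 58
  P[7]: 63 + 8 = 71

Answer: 6:58 7:71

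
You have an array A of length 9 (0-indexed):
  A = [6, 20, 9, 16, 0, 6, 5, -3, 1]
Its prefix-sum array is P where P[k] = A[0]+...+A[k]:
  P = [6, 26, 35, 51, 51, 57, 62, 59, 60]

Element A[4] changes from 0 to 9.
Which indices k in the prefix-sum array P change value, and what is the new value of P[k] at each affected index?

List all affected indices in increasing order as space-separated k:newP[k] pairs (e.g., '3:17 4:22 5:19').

Answer: 4:60 5:66 6:71 7:68 8:69

Derivation:
P[k] = A[0] + ... + A[k]
P[k] includes A[4] iff k >= 4
Affected indices: 4, 5, ..., 8; delta = 9
  P[4]: 51 + 9 = 60
  P[5]: 57 + 9 = 66
  P[6]: 62 + 9 = 71
  P[7]: 59 + 9 = 68
  P[8]: 60 + 9 = 69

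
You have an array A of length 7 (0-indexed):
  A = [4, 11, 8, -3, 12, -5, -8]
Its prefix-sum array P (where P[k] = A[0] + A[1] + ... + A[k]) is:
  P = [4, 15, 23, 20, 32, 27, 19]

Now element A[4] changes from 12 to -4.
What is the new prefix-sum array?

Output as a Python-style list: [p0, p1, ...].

Change: A[4] 12 -> -4, delta = -16
P[k] for k < 4: unchanged (A[4] not included)
P[k] for k >= 4: shift by delta = -16
  P[0] = 4 + 0 = 4
  P[1] = 15 + 0 = 15
  P[2] = 23 + 0 = 23
  P[3] = 20 + 0 = 20
  P[4] = 32 + -16 = 16
  P[5] = 27 + -16 = 11
  P[6] = 19 + -16 = 3

Answer: [4, 15, 23, 20, 16, 11, 3]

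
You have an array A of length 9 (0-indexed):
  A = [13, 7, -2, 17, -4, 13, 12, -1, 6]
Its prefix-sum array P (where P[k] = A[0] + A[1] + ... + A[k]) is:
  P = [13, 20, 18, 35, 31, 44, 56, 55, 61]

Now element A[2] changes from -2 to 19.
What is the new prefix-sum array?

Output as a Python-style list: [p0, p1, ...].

Answer: [13, 20, 39, 56, 52, 65, 77, 76, 82]

Derivation:
Change: A[2] -2 -> 19, delta = 21
P[k] for k < 2: unchanged (A[2] not included)
P[k] for k >= 2: shift by delta = 21
  P[0] = 13 + 0 = 13
  P[1] = 20 + 0 = 20
  P[2] = 18 + 21 = 39
  P[3] = 35 + 21 = 56
  P[4] = 31 + 21 = 52
  P[5] = 44 + 21 = 65
  P[6] = 56 + 21 = 77
  P[7] = 55 + 21 = 76
  P[8] = 61 + 21 = 82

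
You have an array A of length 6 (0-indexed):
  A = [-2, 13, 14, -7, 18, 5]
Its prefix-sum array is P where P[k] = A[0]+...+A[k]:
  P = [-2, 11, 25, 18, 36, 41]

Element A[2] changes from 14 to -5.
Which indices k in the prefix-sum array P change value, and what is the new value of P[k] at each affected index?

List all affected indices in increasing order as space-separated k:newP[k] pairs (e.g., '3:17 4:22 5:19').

Answer: 2:6 3:-1 4:17 5:22

Derivation:
P[k] = A[0] + ... + A[k]
P[k] includes A[2] iff k >= 2
Affected indices: 2, 3, ..., 5; delta = -19
  P[2]: 25 + -19 = 6
  P[3]: 18 + -19 = -1
  P[4]: 36 + -19 = 17
  P[5]: 41 + -19 = 22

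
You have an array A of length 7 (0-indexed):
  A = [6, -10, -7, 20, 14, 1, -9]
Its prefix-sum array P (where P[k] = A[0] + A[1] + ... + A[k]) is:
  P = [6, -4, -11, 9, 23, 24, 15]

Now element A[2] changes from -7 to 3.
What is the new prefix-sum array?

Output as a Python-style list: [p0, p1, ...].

Change: A[2] -7 -> 3, delta = 10
P[k] for k < 2: unchanged (A[2] not included)
P[k] for k >= 2: shift by delta = 10
  P[0] = 6 + 0 = 6
  P[1] = -4 + 0 = -4
  P[2] = -11 + 10 = -1
  P[3] = 9 + 10 = 19
  P[4] = 23 + 10 = 33
  P[5] = 24 + 10 = 34
  P[6] = 15 + 10 = 25

Answer: [6, -4, -1, 19, 33, 34, 25]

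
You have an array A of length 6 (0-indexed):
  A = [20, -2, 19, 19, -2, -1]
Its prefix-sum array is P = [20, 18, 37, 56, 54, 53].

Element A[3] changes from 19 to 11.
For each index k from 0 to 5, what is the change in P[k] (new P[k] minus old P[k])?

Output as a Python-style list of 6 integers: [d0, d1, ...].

Element change: A[3] 19 -> 11, delta = -8
For k < 3: P[k] unchanged, delta_P[k] = 0
For k >= 3: P[k] shifts by exactly -8
Delta array: [0, 0, 0, -8, -8, -8]

Answer: [0, 0, 0, -8, -8, -8]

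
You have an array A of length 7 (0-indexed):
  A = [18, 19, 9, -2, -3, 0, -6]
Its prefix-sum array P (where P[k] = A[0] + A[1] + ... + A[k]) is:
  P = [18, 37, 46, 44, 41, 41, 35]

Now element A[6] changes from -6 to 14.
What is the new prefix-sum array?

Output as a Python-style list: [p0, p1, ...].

Change: A[6] -6 -> 14, delta = 20
P[k] for k < 6: unchanged (A[6] not included)
P[k] for k >= 6: shift by delta = 20
  P[0] = 18 + 0 = 18
  P[1] = 37 + 0 = 37
  P[2] = 46 + 0 = 46
  P[3] = 44 + 0 = 44
  P[4] = 41 + 0 = 41
  P[5] = 41 + 0 = 41
  P[6] = 35 + 20 = 55

Answer: [18, 37, 46, 44, 41, 41, 55]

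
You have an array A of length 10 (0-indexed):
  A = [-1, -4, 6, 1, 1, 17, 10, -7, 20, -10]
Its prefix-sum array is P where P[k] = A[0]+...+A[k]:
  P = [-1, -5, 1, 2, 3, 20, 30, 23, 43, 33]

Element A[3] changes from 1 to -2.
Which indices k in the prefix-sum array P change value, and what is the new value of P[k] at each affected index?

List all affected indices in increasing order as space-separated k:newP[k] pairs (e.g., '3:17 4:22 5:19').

Answer: 3:-1 4:0 5:17 6:27 7:20 8:40 9:30

Derivation:
P[k] = A[0] + ... + A[k]
P[k] includes A[3] iff k >= 3
Affected indices: 3, 4, ..., 9; delta = -3
  P[3]: 2 + -3 = -1
  P[4]: 3 + -3 = 0
  P[5]: 20 + -3 = 17
  P[6]: 30 + -3 = 27
  P[7]: 23 + -3 = 20
  P[8]: 43 + -3 = 40
  P[9]: 33 + -3 = 30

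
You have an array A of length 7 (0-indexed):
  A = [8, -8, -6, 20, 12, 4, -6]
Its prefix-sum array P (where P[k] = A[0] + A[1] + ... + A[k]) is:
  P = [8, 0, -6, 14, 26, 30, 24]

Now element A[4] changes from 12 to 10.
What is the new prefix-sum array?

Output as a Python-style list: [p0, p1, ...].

Answer: [8, 0, -6, 14, 24, 28, 22]

Derivation:
Change: A[4] 12 -> 10, delta = -2
P[k] for k < 4: unchanged (A[4] not included)
P[k] for k >= 4: shift by delta = -2
  P[0] = 8 + 0 = 8
  P[1] = 0 + 0 = 0
  P[2] = -6 + 0 = -6
  P[3] = 14 + 0 = 14
  P[4] = 26 + -2 = 24
  P[5] = 30 + -2 = 28
  P[6] = 24 + -2 = 22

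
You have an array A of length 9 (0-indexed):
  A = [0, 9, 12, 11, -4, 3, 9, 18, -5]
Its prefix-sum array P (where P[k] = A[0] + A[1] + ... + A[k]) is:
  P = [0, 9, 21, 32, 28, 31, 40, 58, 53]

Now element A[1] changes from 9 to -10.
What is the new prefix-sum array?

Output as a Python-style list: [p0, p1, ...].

Change: A[1] 9 -> -10, delta = -19
P[k] for k < 1: unchanged (A[1] not included)
P[k] for k >= 1: shift by delta = -19
  P[0] = 0 + 0 = 0
  P[1] = 9 + -19 = -10
  P[2] = 21 + -19 = 2
  P[3] = 32 + -19 = 13
  P[4] = 28 + -19 = 9
  P[5] = 31 + -19 = 12
  P[6] = 40 + -19 = 21
  P[7] = 58 + -19 = 39
  P[8] = 53 + -19 = 34

Answer: [0, -10, 2, 13, 9, 12, 21, 39, 34]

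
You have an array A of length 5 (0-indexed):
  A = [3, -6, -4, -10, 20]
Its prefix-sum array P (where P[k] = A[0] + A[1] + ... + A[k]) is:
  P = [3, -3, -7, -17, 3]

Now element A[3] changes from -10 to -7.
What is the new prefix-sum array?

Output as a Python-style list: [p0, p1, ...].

Change: A[3] -10 -> -7, delta = 3
P[k] for k < 3: unchanged (A[3] not included)
P[k] for k >= 3: shift by delta = 3
  P[0] = 3 + 0 = 3
  P[1] = -3 + 0 = -3
  P[2] = -7 + 0 = -7
  P[3] = -17 + 3 = -14
  P[4] = 3 + 3 = 6

Answer: [3, -3, -7, -14, 6]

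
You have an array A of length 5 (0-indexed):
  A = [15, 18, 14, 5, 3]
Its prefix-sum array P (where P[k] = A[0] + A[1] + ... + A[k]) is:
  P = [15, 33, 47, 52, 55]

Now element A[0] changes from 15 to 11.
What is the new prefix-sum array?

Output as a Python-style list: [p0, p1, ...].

Answer: [11, 29, 43, 48, 51]

Derivation:
Change: A[0] 15 -> 11, delta = -4
P[k] for k < 0: unchanged (A[0] not included)
P[k] for k >= 0: shift by delta = -4
  P[0] = 15 + -4 = 11
  P[1] = 33 + -4 = 29
  P[2] = 47 + -4 = 43
  P[3] = 52 + -4 = 48
  P[4] = 55 + -4 = 51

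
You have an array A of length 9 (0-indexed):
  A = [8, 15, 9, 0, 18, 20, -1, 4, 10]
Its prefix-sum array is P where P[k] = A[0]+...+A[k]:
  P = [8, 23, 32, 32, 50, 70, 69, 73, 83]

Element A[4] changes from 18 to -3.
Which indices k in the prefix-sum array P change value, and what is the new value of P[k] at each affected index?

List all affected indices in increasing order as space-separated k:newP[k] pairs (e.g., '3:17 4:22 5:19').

Answer: 4:29 5:49 6:48 7:52 8:62

Derivation:
P[k] = A[0] + ... + A[k]
P[k] includes A[4] iff k >= 4
Affected indices: 4, 5, ..., 8; delta = -21
  P[4]: 50 + -21 = 29
  P[5]: 70 + -21 = 49
  P[6]: 69 + -21 = 48
  P[7]: 73 + -21 = 52
  P[8]: 83 + -21 = 62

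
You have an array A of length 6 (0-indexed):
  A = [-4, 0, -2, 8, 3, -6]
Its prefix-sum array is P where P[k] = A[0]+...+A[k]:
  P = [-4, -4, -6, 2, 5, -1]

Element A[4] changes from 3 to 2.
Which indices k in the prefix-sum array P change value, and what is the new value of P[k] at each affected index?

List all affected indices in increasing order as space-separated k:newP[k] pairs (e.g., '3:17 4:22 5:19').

P[k] = A[0] + ... + A[k]
P[k] includes A[4] iff k >= 4
Affected indices: 4, 5, ..., 5; delta = -1
  P[4]: 5 + -1 = 4
  P[5]: -1 + -1 = -2

Answer: 4:4 5:-2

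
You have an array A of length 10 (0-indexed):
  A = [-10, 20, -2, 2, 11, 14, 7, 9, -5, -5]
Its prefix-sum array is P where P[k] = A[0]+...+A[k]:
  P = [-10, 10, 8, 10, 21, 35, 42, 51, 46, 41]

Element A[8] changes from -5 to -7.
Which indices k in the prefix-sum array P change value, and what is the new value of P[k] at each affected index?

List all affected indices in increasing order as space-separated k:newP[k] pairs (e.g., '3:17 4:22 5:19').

P[k] = A[0] + ... + A[k]
P[k] includes A[8] iff k >= 8
Affected indices: 8, 9, ..., 9; delta = -2
  P[8]: 46 + -2 = 44
  P[9]: 41 + -2 = 39

Answer: 8:44 9:39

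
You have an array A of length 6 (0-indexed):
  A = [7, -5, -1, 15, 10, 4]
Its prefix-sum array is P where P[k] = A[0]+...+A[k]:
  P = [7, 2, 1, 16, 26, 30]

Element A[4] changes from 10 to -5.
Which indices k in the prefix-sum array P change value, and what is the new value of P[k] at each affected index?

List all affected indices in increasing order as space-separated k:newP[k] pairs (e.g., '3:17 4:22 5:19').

P[k] = A[0] + ... + A[k]
P[k] includes A[4] iff k >= 4
Affected indices: 4, 5, ..., 5; delta = -15
  P[4]: 26 + -15 = 11
  P[5]: 30 + -15 = 15

Answer: 4:11 5:15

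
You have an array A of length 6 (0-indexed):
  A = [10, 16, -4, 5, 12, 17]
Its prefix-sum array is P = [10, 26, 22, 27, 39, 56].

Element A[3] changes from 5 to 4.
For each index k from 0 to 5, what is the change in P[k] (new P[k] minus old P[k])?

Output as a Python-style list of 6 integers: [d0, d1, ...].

Answer: [0, 0, 0, -1, -1, -1]

Derivation:
Element change: A[3] 5 -> 4, delta = -1
For k < 3: P[k] unchanged, delta_P[k] = 0
For k >= 3: P[k] shifts by exactly -1
Delta array: [0, 0, 0, -1, -1, -1]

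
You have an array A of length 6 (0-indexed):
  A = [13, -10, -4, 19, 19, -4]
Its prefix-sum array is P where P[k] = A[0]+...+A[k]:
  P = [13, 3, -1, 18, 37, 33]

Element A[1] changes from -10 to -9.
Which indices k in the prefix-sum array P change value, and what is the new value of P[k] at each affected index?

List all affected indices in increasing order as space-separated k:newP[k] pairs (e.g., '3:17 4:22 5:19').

P[k] = A[0] + ... + A[k]
P[k] includes A[1] iff k >= 1
Affected indices: 1, 2, ..., 5; delta = 1
  P[1]: 3 + 1 = 4
  P[2]: -1 + 1 = 0
  P[3]: 18 + 1 = 19
  P[4]: 37 + 1 = 38
  P[5]: 33 + 1 = 34

Answer: 1:4 2:0 3:19 4:38 5:34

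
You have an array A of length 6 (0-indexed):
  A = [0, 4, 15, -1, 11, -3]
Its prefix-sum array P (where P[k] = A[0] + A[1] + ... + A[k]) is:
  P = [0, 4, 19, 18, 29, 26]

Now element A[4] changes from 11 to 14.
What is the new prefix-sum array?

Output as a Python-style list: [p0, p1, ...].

Answer: [0, 4, 19, 18, 32, 29]

Derivation:
Change: A[4] 11 -> 14, delta = 3
P[k] for k < 4: unchanged (A[4] not included)
P[k] for k >= 4: shift by delta = 3
  P[0] = 0 + 0 = 0
  P[1] = 4 + 0 = 4
  P[2] = 19 + 0 = 19
  P[3] = 18 + 0 = 18
  P[4] = 29 + 3 = 32
  P[5] = 26 + 3 = 29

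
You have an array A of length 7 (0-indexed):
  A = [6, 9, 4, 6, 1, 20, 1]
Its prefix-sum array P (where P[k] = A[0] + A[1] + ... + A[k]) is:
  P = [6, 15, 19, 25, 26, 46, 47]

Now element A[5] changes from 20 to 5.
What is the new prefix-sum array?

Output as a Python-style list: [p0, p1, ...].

Change: A[5] 20 -> 5, delta = -15
P[k] for k < 5: unchanged (A[5] not included)
P[k] for k >= 5: shift by delta = -15
  P[0] = 6 + 0 = 6
  P[1] = 15 + 0 = 15
  P[2] = 19 + 0 = 19
  P[3] = 25 + 0 = 25
  P[4] = 26 + 0 = 26
  P[5] = 46 + -15 = 31
  P[6] = 47 + -15 = 32

Answer: [6, 15, 19, 25, 26, 31, 32]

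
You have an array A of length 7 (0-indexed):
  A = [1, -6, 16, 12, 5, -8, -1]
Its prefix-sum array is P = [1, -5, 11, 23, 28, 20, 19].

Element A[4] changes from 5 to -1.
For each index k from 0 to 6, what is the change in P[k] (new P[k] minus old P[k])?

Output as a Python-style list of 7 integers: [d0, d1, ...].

Answer: [0, 0, 0, 0, -6, -6, -6]

Derivation:
Element change: A[4] 5 -> -1, delta = -6
For k < 4: P[k] unchanged, delta_P[k] = 0
For k >= 4: P[k] shifts by exactly -6
Delta array: [0, 0, 0, 0, -6, -6, -6]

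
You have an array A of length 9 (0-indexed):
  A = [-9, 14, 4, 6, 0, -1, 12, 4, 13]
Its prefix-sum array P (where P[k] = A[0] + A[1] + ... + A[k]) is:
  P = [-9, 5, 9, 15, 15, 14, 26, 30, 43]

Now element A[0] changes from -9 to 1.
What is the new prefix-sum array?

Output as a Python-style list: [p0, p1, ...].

Change: A[0] -9 -> 1, delta = 10
P[k] for k < 0: unchanged (A[0] not included)
P[k] for k >= 0: shift by delta = 10
  P[0] = -9 + 10 = 1
  P[1] = 5 + 10 = 15
  P[2] = 9 + 10 = 19
  P[3] = 15 + 10 = 25
  P[4] = 15 + 10 = 25
  P[5] = 14 + 10 = 24
  P[6] = 26 + 10 = 36
  P[7] = 30 + 10 = 40
  P[8] = 43 + 10 = 53

Answer: [1, 15, 19, 25, 25, 24, 36, 40, 53]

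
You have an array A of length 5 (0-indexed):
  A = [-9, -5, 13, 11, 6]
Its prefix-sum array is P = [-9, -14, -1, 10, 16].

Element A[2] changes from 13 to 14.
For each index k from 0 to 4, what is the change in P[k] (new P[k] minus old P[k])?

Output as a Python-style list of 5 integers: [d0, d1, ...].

Answer: [0, 0, 1, 1, 1]

Derivation:
Element change: A[2] 13 -> 14, delta = 1
For k < 2: P[k] unchanged, delta_P[k] = 0
For k >= 2: P[k] shifts by exactly 1
Delta array: [0, 0, 1, 1, 1]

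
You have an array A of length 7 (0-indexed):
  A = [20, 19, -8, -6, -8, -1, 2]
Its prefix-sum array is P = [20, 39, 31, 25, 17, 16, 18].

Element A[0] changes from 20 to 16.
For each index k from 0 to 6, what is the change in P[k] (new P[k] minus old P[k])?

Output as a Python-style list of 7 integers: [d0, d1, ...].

Answer: [-4, -4, -4, -4, -4, -4, -4]

Derivation:
Element change: A[0] 20 -> 16, delta = -4
For k < 0: P[k] unchanged, delta_P[k] = 0
For k >= 0: P[k] shifts by exactly -4
Delta array: [-4, -4, -4, -4, -4, -4, -4]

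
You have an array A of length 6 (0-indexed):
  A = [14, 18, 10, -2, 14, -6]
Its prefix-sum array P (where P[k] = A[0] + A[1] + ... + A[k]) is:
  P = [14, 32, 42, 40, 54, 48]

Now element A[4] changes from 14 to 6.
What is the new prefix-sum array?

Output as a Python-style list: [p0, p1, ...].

Answer: [14, 32, 42, 40, 46, 40]

Derivation:
Change: A[4] 14 -> 6, delta = -8
P[k] for k < 4: unchanged (A[4] not included)
P[k] for k >= 4: shift by delta = -8
  P[0] = 14 + 0 = 14
  P[1] = 32 + 0 = 32
  P[2] = 42 + 0 = 42
  P[3] = 40 + 0 = 40
  P[4] = 54 + -8 = 46
  P[5] = 48 + -8 = 40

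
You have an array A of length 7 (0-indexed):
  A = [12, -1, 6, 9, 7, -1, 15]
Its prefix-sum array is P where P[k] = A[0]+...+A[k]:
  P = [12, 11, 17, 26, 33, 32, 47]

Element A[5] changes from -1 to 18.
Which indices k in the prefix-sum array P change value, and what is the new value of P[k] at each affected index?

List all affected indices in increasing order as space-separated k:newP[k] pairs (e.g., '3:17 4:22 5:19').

Answer: 5:51 6:66

Derivation:
P[k] = A[0] + ... + A[k]
P[k] includes A[5] iff k >= 5
Affected indices: 5, 6, ..., 6; delta = 19
  P[5]: 32 + 19 = 51
  P[6]: 47 + 19 = 66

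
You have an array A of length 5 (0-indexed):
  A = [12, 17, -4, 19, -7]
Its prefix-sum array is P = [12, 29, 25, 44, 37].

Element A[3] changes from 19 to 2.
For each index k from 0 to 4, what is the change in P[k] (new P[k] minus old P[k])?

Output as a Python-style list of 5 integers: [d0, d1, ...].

Answer: [0, 0, 0, -17, -17]

Derivation:
Element change: A[3] 19 -> 2, delta = -17
For k < 3: P[k] unchanged, delta_P[k] = 0
For k >= 3: P[k] shifts by exactly -17
Delta array: [0, 0, 0, -17, -17]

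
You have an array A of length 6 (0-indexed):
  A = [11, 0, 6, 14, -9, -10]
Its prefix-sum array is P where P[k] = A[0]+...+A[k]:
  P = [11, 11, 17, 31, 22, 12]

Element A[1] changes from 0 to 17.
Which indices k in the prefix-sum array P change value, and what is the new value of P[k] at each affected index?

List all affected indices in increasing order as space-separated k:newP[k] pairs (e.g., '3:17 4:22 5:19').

P[k] = A[0] + ... + A[k]
P[k] includes A[1] iff k >= 1
Affected indices: 1, 2, ..., 5; delta = 17
  P[1]: 11 + 17 = 28
  P[2]: 17 + 17 = 34
  P[3]: 31 + 17 = 48
  P[4]: 22 + 17 = 39
  P[5]: 12 + 17 = 29

Answer: 1:28 2:34 3:48 4:39 5:29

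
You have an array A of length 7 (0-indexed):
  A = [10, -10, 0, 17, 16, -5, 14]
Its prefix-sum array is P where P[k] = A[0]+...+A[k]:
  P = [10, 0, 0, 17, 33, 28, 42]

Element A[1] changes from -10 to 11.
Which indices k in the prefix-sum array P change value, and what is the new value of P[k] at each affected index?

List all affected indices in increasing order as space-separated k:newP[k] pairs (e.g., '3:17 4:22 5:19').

Answer: 1:21 2:21 3:38 4:54 5:49 6:63

Derivation:
P[k] = A[0] + ... + A[k]
P[k] includes A[1] iff k >= 1
Affected indices: 1, 2, ..., 6; delta = 21
  P[1]: 0 + 21 = 21
  P[2]: 0 + 21 = 21
  P[3]: 17 + 21 = 38
  P[4]: 33 + 21 = 54
  P[5]: 28 + 21 = 49
  P[6]: 42 + 21 = 63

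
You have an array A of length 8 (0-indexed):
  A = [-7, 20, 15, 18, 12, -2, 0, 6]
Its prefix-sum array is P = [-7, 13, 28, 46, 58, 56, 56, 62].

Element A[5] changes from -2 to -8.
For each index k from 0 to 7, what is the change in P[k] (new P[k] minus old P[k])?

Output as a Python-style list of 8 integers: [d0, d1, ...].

Answer: [0, 0, 0, 0, 0, -6, -6, -6]

Derivation:
Element change: A[5] -2 -> -8, delta = -6
For k < 5: P[k] unchanged, delta_P[k] = 0
For k >= 5: P[k] shifts by exactly -6
Delta array: [0, 0, 0, 0, 0, -6, -6, -6]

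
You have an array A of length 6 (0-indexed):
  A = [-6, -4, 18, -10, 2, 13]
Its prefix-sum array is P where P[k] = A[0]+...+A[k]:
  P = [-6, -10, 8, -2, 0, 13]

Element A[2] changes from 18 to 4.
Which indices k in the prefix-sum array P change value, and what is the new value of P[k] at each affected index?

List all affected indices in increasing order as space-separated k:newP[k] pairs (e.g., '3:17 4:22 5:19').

P[k] = A[0] + ... + A[k]
P[k] includes A[2] iff k >= 2
Affected indices: 2, 3, ..., 5; delta = -14
  P[2]: 8 + -14 = -6
  P[3]: -2 + -14 = -16
  P[4]: 0 + -14 = -14
  P[5]: 13 + -14 = -1

Answer: 2:-6 3:-16 4:-14 5:-1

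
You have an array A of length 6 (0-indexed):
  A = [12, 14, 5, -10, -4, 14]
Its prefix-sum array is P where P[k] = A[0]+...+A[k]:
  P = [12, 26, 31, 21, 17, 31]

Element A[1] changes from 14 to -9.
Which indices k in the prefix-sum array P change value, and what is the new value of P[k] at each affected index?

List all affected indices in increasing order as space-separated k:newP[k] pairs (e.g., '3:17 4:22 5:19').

P[k] = A[0] + ... + A[k]
P[k] includes A[1] iff k >= 1
Affected indices: 1, 2, ..., 5; delta = -23
  P[1]: 26 + -23 = 3
  P[2]: 31 + -23 = 8
  P[3]: 21 + -23 = -2
  P[4]: 17 + -23 = -6
  P[5]: 31 + -23 = 8

Answer: 1:3 2:8 3:-2 4:-6 5:8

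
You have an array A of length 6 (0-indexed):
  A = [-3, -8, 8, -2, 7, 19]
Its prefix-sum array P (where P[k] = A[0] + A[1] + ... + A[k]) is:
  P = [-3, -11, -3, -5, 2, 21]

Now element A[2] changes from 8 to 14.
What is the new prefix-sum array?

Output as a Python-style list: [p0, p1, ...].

Change: A[2] 8 -> 14, delta = 6
P[k] for k < 2: unchanged (A[2] not included)
P[k] for k >= 2: shift by delta = 6
  P[0] = -3 + 0 = -3
  P[1] = -11 + 0 = -11
  P[2] = -3 + 6 = 3
  P[3] = -5 + 6 = 1
  P[4] = 2 + 6 = 8
  P[5] = 21 + 6 = 27

Answer: [-3, -11, 3, 1, 8, 27]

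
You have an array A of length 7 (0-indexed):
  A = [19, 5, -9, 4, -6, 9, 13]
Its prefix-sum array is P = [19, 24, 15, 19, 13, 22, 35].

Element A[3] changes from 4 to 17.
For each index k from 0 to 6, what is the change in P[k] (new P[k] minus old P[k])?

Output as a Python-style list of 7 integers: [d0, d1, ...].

Answer: [0, 0, 0, 13, 13, 13, 13]

Derivation:
Element change: A[3] 4 -> 17, delta = 13
For k < 3: P[k] unchanged, delta_P[k] = 0
For k >= 3: P[k] shifts by exactly 13
Delta array: [0, 0, 0, 13, 13, 13, 13]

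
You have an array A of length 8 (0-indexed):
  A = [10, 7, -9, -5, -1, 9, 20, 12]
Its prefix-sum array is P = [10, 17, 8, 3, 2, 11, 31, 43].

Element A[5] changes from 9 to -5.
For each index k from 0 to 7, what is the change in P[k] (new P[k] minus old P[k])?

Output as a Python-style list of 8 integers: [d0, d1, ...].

Answer: [0, 0, 0, 0, 0, -14, -14, -14]

Derivation:
Element change: A[5] 9 -> -5, delta = -14
For k < 5: P[k] unchanged, delta_P[k] = 0
For k >= 5: P[k] shifts by exactly -14
Delta array: [0, 0, 0, 0, 0, -14, -14, -14]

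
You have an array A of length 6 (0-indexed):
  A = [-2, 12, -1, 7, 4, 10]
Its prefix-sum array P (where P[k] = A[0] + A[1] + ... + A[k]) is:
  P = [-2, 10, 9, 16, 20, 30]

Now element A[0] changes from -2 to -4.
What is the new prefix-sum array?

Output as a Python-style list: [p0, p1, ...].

Change: A[0] -2 -> -4, delta = -2
P[k] for k < 0: unchanged (A[0] not included)
P[k] for k >= 0: shift by delta = -2
  P[0] = -2 + -2 = -4
  P[1] = 10 + -2 = 8
  P[2] = 9 + -2 = 7
  P[3] = 16 + -2 = 14
  P[4] = 20 + -2 = 18
  P[5] = 30 + -2 = 28

Answer: [-4, 8, 7, 14, 18, 28]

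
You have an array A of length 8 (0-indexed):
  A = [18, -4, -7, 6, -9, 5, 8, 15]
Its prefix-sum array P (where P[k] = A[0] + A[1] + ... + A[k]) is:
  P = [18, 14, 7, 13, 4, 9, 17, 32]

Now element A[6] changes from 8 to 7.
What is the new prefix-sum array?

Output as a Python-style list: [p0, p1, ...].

Change: A[6] 8 -> 7, delta = -1
P[k] for k < 6: unchanged (A[6] not included)
P[k] for k >= 6: shift by delta = -1
  P[0] = 18 + 0 = 18
  P[1] = 14 + 0 = 14
  P[2] = 7 + 0 = 7
  P[3] = 13 + 0 = 13
  P[4] = 4 + 0 = 4
  P[5] = 9 + 0 = 9
  P[6] = 17 + -1 = 16
  P[7] = 32 + -1 = 31

Answer: [18, 14, 7, 13, 4, 9, 16, 31]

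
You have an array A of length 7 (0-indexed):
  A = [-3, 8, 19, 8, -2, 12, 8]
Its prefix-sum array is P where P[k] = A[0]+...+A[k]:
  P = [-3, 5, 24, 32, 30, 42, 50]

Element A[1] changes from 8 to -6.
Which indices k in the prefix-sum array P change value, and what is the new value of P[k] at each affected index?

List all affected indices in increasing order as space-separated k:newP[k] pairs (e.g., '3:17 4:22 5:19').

Answer: 1:-9 2:10 3:18 4:16 5:28 6:36

Derivation:
P[k] = A[0] + ... + A[k]
P[k] includes A[1] iff k >= 1
Affected indices: 1, 2, ..., 6; delta = -14
  P[1]: 5 + -14 = -9
  P[2]: 24 + -14 = 10
  P[3]: 32 + -14 = 18
  P[4]: 30 + -14 = 16
  P[5]: 42 + -14 = 28
  P[6]: 50 + -14 = 36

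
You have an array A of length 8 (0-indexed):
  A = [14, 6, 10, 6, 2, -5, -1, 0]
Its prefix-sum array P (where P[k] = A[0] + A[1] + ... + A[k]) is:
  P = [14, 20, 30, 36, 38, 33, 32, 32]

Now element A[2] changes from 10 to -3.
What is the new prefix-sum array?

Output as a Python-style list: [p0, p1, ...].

Change: A[2] 10 -> -3, delta = -13
P[k] for k < 2: unchanged (A[2] not included)
P[k] for k >= 2: shift by delta = -13
  P[0] = 14 + 0 = 14
  P[1] = 20 + 0 = 20
  P[2] = 30 + -13 = 17
  P[3] = 36 + -13 = 23
  P[4] = 38 + -13 = 25
  P[5] = 33 + -13 = 20
  P[6] = 32 + -13 = 19
  P[7] = 32 + -13 = 19

Answer: [14, 20, 17, 23, 25, 20, 19, 19]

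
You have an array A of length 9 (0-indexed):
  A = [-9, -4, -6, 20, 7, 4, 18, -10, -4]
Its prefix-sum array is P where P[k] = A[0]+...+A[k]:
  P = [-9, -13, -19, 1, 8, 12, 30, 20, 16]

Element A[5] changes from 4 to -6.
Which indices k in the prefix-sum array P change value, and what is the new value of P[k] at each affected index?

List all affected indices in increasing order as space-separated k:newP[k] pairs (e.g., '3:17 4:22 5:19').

Answer: 5:2 6:20 7:10 8:6

Derivation:
P[k] = A[0] + ... + A[k]
P[k] includes A[5] iff k >= 5
Affected indices: 5, 6, ..., 8; delta = -10
  P[5]: 12 + -10 = 2
  P[6]: 30 + -10 = 20
  P[7]: 20 + -10 = 10
  P[8]: 16 + -10 = 6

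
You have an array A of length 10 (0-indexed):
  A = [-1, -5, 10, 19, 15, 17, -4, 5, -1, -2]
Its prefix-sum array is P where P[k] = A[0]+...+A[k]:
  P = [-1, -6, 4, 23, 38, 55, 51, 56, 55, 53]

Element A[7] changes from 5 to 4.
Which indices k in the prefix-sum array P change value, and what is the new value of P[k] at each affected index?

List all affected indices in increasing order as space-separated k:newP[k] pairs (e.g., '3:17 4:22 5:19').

P[k] = A[0] + ... + A[k]
P[k] includes A[7] iff k >= 7
Affected indices: 7, 8, ..., 9; delta = -1
  P[7]: 56 + -1 = 55
  P[8]: 55 + -1 = 54
  P[9]: 53 + -1 = 52

Answer: 7:55 8:54 9:52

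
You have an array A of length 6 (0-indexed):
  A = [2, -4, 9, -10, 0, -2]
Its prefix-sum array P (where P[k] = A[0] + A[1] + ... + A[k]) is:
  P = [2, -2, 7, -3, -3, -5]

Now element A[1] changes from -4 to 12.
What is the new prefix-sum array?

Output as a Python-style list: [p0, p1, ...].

Answer: [2, 14, 23, 13, 13, 11]

Derivation:
Change: A[1] -4 -> 12, delta = 16
P[k] for k < 1: unchanged (A[1] not included)
P[k] for k >= 1: shift by delta = 16
  P[0] = 2 + 0 = 2
  P[1] = -2 + 16 = 14
  P[2] = 7 + 16 = 23
  P[3] = -3 + 16 = 13
  P[4] = -3 + 16 = 13
  P[5] = -5 + 16 = 11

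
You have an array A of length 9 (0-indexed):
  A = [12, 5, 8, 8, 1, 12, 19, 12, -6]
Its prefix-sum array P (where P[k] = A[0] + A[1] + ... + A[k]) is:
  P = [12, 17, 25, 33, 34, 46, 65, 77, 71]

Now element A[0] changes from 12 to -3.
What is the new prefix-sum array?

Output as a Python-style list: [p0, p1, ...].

Change: A[0] 12 -> -3, delta = -15
P[k] for k < 0: unchanged (A[0] not included)
P[k] for k >= 0: shift by delta = -15
  P[0] = 12 + -15 = -3
  P[1] = 17 + -15 = 2
  P[2] = 25 + -15 = 10
  P[3] = 33 + -15 = 18
  P[4] = 34 + -15 = 19
  P[5] = 46 + -15 = 31
  P[6] = 65 + -15 = 50
  P[7] = 77 + -15 = 62
  P[8] = 71 + -15 = 56

Answer: [-3, 2, 10, 18, 19, 31, 50, 62, 56]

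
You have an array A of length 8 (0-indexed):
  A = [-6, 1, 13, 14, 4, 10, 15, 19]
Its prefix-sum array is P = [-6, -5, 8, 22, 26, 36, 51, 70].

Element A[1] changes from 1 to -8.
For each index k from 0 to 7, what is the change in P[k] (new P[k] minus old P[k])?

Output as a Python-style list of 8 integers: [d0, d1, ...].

Answer: [0, -9, -9, -9, -9, -9, -9, -9]

Derivation:
Element change: A[1] 1 -> -8, delta = -9
For k < 1: P[k] unchanged, delta_P[k] = 0
For k >= 1: P[k] shifts by exactly -9
Delta array: [0, -9, -9, -9, -9, -9, -9, -9]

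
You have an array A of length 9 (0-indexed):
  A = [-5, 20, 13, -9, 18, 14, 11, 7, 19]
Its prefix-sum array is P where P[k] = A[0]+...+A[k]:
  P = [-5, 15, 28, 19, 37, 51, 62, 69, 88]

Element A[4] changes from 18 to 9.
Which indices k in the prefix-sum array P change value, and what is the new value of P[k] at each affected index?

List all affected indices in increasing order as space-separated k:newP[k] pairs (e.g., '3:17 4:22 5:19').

P[k] = A[0] + ... + A[k]
P[k] includes A[4] iff k >= 4
Affected indices: 4, 5, ..., 8; delta = -9
  P[4]: 37 + -9 = 28
  P[5]: 51 + -9 = 42
  P[6]: 62 + -9 = 53
  P[7]: 69 + -9 = 60
  P[8]: 88 + -9 = 79

Answer: 4:28 5:42 6:53 7:60 8:79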